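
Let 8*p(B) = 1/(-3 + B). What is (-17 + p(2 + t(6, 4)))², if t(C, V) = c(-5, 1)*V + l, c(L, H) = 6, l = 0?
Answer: 9778129/33856 ≈ 288.82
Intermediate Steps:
t(C, V) = 6*V (t(C, V) = 6*V + 0 = 6*V)
p(B) = 1/(8*(-3 + B))
(-17 + p(2 + t(6, 4)))² = (-17 + 1/(8*(-3 + (2 + 6*4))))² = (-17 + 1/(8*(-3 + (2 + 24))))² = (-17 + 1/(8*(-3 + 26)))² = (-17 + (⅛)/23)² = (-17 + (⅛)*(1/23))² = (-17 + 1/184)² = (-3127/184)² = 9778129/33856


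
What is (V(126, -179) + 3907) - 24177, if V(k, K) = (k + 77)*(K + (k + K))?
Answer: -67366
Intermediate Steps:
V(k, K) = (77 + k)*(k + 2*K) (V(k, K) = (77 + k)*(K + (K + k)) = (77 + k)*(k + 2*K))
(V(126, -179) + 3907) - 24177 = ((126² + 77*126 + 154*(-179) + 2*(-179)*126) + 3907) - 24177 = ((15876 + 9702 - 27566 - 45108) + 3907) - 24177 = (-47096 + 3907) - 24177 = -43189 - 24177 = -67366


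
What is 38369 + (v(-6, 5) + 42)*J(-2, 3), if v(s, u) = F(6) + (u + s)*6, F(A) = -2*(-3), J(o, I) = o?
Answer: 38285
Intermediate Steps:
F(A) = 6
v(s, u) = 6 + 6*s + 6*u (v(s, u) = 6 + (u + s)*6 = 6 + (s + u)*6 = 6 + (6*s + 6*u) = 6 + 6*s + 6*u)
38369 + (v(-6, 5) + 42)*J(-2, 3) = 38369 + ((6 + 6*(-6) + 6*5) + 42)*(-2) = 38369 + ((6 - 36 + 30) + 42)*(-2) = 38369 + (0 + 42)*(-2) = 38369 + 42*(-2) = 38369 - 84 = 38285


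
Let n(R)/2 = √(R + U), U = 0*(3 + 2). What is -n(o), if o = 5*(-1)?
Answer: -2*I*√5 ≈ -4.4721*I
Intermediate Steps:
U = 0 (U = 0*5 = 0)
o = -5
n(R) = 2*√R (n(R) = 2*√(R + 0) = 2*√R)
-n(o) = -2*√(-5) = -2*I*√5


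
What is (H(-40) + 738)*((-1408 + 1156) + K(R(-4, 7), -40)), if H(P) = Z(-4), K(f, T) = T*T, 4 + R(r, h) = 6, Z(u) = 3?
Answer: 998868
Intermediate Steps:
R(r, h) = 2 (R(r, h) = -4 + 6 = 2)
K(f, T) = T²
H(P) = 3
(H(-40) + 738)*((-1408 + 1156) + K(R(-4, 7), -40)) = (3 + 738)*((-1408 + 1156) + (-40)²) = 741*(-252 + 1600) = 741*1348 = 998868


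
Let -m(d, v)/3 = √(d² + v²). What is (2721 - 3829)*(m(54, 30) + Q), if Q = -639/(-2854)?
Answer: -354006/1427 + 19944*√106 ≈ 2.0509e+5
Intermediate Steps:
Q = 639/2854 (Q = -639*(-1/2854) = 639/2854 ≈ 0.22390)
m(d, v) = -3*√(d² + v²)
(2721 - 3829)*(m(54, 30) + Q) = (2721 - 3829)*(-3*√(54² + 30²) + 639/2854) = -1108*(-3*√(2916 + 900) + 639/2854) = -1108*(-18*√106 + 639/2854) = -1108*(639/2854 - 18*√106) = -354006/1427 + 19944*√106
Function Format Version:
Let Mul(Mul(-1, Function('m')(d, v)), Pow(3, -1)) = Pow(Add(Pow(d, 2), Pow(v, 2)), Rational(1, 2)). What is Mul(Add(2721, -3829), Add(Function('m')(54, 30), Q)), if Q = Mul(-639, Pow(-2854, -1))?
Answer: Add(Rational(-354006, 1427), Mul(19944, Pow(106, Rational(1, 2)))) ≈ 2.0509e+5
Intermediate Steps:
Q = Rational(639, 2854) (Q = Mul(-639, Rational(-1, 2854)) = Rational(639, 2854) ≈ 0.22390)
Function('m')(d, v) = Mul(-3, Pow(Add(Pow(d, 2), Pow(v, 2)), Rational(1, 2)))
Mul(Add(2721, -3829), Add(Function('m')(54, 30), Q)) = Mul(Add(2721, -3829), Add(Mul(-3, Pow(Add(Pow(54, 2), Pow(30, 2)), Rational(1, 2))), Rational(639, 2854))) = Mul(-1108, Add(Mul(-3, Pow(Add(2916, 900), Rational(1, 2))), Rational(639, 2854))) = Mul(-1108, Add(Mul(-3, Pow(3816, Rational(1, 2))), Rational(639, 2854))) = Mul(-1108, Add(Mul(-3, Mul(6, Pow(106, Rational(1, 2)))), Rational(639, 2854))) = Mul(-1108, Add(Mul(-18, Pow(106, Rational(1, 2))), Rational(639, 2854))) = Mul(-1108, Add(Rational(639, 2854), Mul(-18, Pow(106, Rational(1, 2))))) = Add(Rational(-354006, 1427), Mul(19944, Pow(106, Rational(1, 2))))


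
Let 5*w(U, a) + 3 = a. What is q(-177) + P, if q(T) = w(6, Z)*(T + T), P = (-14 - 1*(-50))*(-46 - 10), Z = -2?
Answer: -1662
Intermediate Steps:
w(U, a) = -⅗ + a/5
P = -2016 (P = (-14 + 50)*(-56) = 36*(-56) = -2016)
q(T) = -2*T (q(T) = (-⅗ + (⅕)*(-2))*(T + T) = (-⅗ - ⅖)*(2*T) = -2*T)
q(-177) + P = -2*(-177) - 2016 = 354 - 2016 = -1662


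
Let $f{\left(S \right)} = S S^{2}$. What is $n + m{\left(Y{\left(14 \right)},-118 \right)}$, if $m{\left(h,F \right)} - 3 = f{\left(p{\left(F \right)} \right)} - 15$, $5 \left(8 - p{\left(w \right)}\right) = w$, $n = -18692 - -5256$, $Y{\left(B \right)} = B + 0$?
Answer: $\frac{2263312}{125} \approx 18107.0$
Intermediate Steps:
$Y{\left(B \right)} = B$
$n = -13436$ ($n = -18692 + 5256 = -13436$)
$p{\left(w \right)} = 8 - \frac{w}{5}$
$f{\left(S \right)} = S^{3}$
$m{\left(h,F \right)} = -12 + \left(8 - \frac{F}{5}\right)^{3}$ ($m{\left(h,F \right)} = 3 + \left(\left(8 - \frac{F}{5}\right)^{3} - 15\right) = 3 + \left(-15 + \left(8 - \frac{F}{5}\right)^{3}\right) = -12 + \left(8 - \frac{F}{5}\right)^{3}$)
$n + m{\left(Y{\left(14 \right)},-118 \right)} = -13436 - \left(12 + \frac{\left(-40 - 118\right)^{3}}{125}\right) = -13436 - \left(12 + \frac{\left(-158\right)^{3}}{125}\right) = -13436 - - \frac{3942812}{125} = -13436 + \left(-12 + \frac{3944312}{125}\right) = -13436 + \frac{3942812}{125} = \frac{2263312}{125}$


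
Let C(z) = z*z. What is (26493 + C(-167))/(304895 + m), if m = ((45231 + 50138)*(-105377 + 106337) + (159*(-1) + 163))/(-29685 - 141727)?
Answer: 1165215923/6521388437 ≈ 0.17868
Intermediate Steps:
m = -22888561/42853 (m = (95369*960 + (-159 + 163))/(-171412) = (91554240 + 4)*(-1/171412) = 91554244*(-1/171412) = -22888561/42853 ≈ -534.12)
C(z) = z**2
(26493 + C(-167))/(304895 + m) = (26493 + (-167)**2)/(304895 - 22888561/42853) = (26493 + 27889)/(13042776874/42853) = 54382*(42853/13042776874) = 1165215923/6521388437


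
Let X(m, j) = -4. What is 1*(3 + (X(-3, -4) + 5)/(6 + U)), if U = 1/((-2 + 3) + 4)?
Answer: 98/31 ≈ 3.1613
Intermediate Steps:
U = ⅕ (U = 1/(1 + 4) = 1/5 = ⅕ ≈ 0.20000)
1*(3 + (X(-3, -4) + 5)/(6 + U)) = 1*(3 + (-4 + 5)/(6 + ⅕)) = 1*(3 + 1/(31/5)) = 1*(3 + 1*(5/31)) = 1*(3 + 5/31) = 1*(98/31) = 98/31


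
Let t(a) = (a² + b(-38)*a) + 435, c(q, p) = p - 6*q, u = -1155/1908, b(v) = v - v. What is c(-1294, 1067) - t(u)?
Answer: 3396000191/404496 ≈ 8395.6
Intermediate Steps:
b(v) = 0
u = -385/636 (u = -1155*1/1908 = -385/636 ≈ -0.60535)
t(a) = 435 + a² (t(a) = (a² + 0*a) + 435 = (a² + 0) + 435 = a² + 435 = 435 + a²)
c(-1294, 1067) - t(u) = (1067 - 6*(-1294)) - (435 + (-385/636)²) = (1067 + 7764) - (435 + 148225/404496) = 8831 - 1*176103985/404496 = 8831 - 176103985/404496 = 3396000191/404496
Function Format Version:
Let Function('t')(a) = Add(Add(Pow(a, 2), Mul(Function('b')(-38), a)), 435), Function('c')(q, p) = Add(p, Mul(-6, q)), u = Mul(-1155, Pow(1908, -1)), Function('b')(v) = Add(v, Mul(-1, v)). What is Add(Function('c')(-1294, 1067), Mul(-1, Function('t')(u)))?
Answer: Rational(3396000191, 404496) ≈ 8395.6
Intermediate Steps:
Function('b')(v) = 0
u = Rational(-385, 636) (u = Mul(-1155, Rational(1, 1908)) = Rational(-385, 636) ≈ -0.60535)
Function('t')(a) = Add(435, Pow(a, 2)) (Function('t')(a) = Add(Add(Pow(a, 2), Mul(0, a)), 435) = Add(Add(Pow(a, 2), 0), 435) = Add(Pow(a, 2), 435) = Add(435, Pow(a, 2)))
Add(Function('c')(-1294, 1067), Mul(-1, Function('t')(u))) = Add(Add(1067, Mul(-6, -1294)), Mul(-1, Add(435, Pow(Rational(-385, 636), 2)))) = Add(Add(1067, 7764), Mul(-1, Add(435, Rational(148225, 404496)))) = Add(8831, Mul(-1, Rational(176103985, 404496))) = Add(8831, Rational(-176103985, 404496)) = Rational(3396000191, 404496)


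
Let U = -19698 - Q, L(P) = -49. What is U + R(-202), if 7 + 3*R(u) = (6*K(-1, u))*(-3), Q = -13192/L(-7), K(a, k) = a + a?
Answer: -2933761/147 ≈ -19958.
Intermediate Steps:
K(a, k) = 2*a
Q = 13192/49 (Q = -13192/(-49) = -13192*(-1/49) = 13192/49 ≈ 269.22)
R(u) = 29/3 (R(u) = -7/3 + ((6*(2*(-1)))*(-3))/3 = -7/3 + ((6*(-2))*(-3))/3 = -7/3 + (-12*(-3))/3 = -7/3 + (⅓)*36 = -7/3 + 12 = 29/3)
U = -978394/49 (U = -19698 - 1*13192/49 = -19698 - 13192/49 = -978394/49 ≈ -19967.)
U + R(-202) = -978394/49 + 29/3 = -2933761/147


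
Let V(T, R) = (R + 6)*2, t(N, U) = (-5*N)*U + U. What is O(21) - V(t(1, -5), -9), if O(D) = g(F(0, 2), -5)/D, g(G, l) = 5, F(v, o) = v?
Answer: 131/21 ≈ 6.2381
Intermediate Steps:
t(N, U) = U - 5*N*U (t(N, U) = -5*N*U + U = U - 5*N*U)
V(T, R) = 12 + 2*R (V(T, R) = (6 + R)*2 = 12 + 2*R)
O(D) = 5/D
O(21) - V(t(1, -5), -9) = 5/21 - (12 + 2*(-9)) = 5*(1/21) - (12 - 18) = 5/21 - 1*(-6) = 5/21 + 6 = 131/21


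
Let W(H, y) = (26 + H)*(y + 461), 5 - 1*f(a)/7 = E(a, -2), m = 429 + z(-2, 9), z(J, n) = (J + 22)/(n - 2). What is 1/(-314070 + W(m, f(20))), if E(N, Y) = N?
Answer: -7/1057510 ≈ -6.6193e-6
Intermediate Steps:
z(J, n) = (22 + J)/(-2 + n)
m = 3023/7 (m = 429 + (22 - 2)/(-2 + 9) = 429 + 20/7 = 3023/7 ≈ 431.86)
f(a) = 35 - 7*a
W(H, y) = (26 + H)*(461 + y)
1/(-314070 + W(m, f(20))) = 1/(-314070 + (11986 + 26*(35 - 7*20) + 461*(3023/7) + 3023*(35 - 7*20)/7)) = 1/(-314070 + (11986 + 26*(35 - 140) + 1393603/7 + 3023*(35 - 140)/7)) = 1/(-314070 + (11986 + 26*(-105) + 1393603/7 + (3023/7)*(-105))) = 1/(-314070 + (11986 - 2730 + 1393603/7 - 45345)) = 1/(-314070 + 1140980/7) = 1/(-1057510/7) = -7/1057510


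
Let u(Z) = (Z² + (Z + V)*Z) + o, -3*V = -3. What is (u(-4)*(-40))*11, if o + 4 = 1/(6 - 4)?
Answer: -10780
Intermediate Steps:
V = 1 (V = -⅓*(-3) = 1)
o = -7/2 (o = -4 + 1/(6 - 4) = -4 + 1/2 = -4 + ½ = -7/2 ≈ -3.5000)
u(Z) = -7/2 + Z² + Z*(1 + Z) (u(Z) = (Z² + (Z + 1)*Z) - 7/2 = (Z² + (1 + Z)*Z) - 7/2 = (Z² + Z*(1 + Z)) - 7/2 = -7/2 + Z² + Z*(1 + Z))
(u(-4)*(-40))*11 = ((-7/2 - 4 + 2*(-4)²)*(-40))*11 = ((-7/2 - 4 + 2*16)*(-40))*11 = ((-7/2 - 4 + 32)*(-40))*11 = ((49/2)*(-40))*11 = -980*11 = -10780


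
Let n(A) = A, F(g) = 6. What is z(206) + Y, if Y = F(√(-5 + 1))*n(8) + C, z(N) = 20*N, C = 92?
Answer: 4260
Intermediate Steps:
Y = 140 (Y = 6*8 + 92 = 48 + 92 = 140)
z(206) + Y = 20*206 + 140 = 4120 + 140 = 4260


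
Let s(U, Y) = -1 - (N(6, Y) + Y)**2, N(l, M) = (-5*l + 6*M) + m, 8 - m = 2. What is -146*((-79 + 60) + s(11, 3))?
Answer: 4234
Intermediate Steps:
m = 6 (m = 8 - 1*2 = 8 - 2 = 6)
N(l, M) = 6 - 5*l + 6*M (N(l, M) = (-5*l + 6*M) + 6 = 6 - 5*l + 6*M)
s(U, Y) = -1 - (-24 + 7*Y)**2 (s(U, Y) = -1 - ((6 - 5*6 + 6*Y) + Y)**2 = -1 - ((6 - 30 + 6*Y) + Y)**2 = -1 - ((-24 + 6*Y) + Y)**2 = -1 - (-24 + 7*Y)**2)
-146*((-79 + 60) + s(11, 3)) = -146*((-79 + 60) + (-1 - (-24 + 7*3)**2)) = -146*(-19 + (-1 - (-24 + 21)**2)) = -146*(-19 + (-1 - 1*(-3)**2)) = -146*(-19 + (-1 - 1*9)) = -146*(-19 + (-1 - 9)) = -146*(-19 - 10) = -146*(-29) = 4234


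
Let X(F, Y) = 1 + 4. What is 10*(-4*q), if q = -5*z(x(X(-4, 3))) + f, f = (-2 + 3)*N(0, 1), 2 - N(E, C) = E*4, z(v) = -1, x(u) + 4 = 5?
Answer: -280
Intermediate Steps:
X(F, Y) = 5
x(u) = 1 (x(u) = -4 + 5 = 1)
N(E, C) = 2 - 4*E (N(E, C) = 2 - E*4 = 2 - 4*E)
f = 2 (f = (-2 + 3)*(2 - 4*0) = 1*(2 + 0) = 1*2 = 2)
q = 7 (q = -5*(-1) + 2 = 5 + 2 = 7)
10*(-4*q) = 10*(-4*7) = 10*(-28) = -280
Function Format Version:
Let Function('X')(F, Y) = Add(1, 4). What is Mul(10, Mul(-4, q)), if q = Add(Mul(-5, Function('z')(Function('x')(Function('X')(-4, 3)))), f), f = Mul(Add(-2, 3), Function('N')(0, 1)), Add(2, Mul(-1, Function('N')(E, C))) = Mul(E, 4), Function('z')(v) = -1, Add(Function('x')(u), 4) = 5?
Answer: -280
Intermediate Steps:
Function('X')(F, Y) = 5
Function('x')(u) = 1 (Function('x')(u) = Add(-4, 5) = 1)
Function('N')(E, C) = Add(2, Mul(-4, E)) (Function('N')(E, C) = Add(2, Mul(-1, Mul(E, 4))) = Add(2, Mul(-1, Mul(4, E))) = Add(2, Mul(-4, E)))
f = 2 (f = Mul(Add(-2, 3), Add(2, Mul(-4, 0))) = Mul(1, Add(2, 0)) = Mul(1, 2) = 2)
q = 7 (q = Add(Mul(-5, -1), 2) = Add(5, 2) = 7)
Mul(10, Mul(-4, q)) = Mul(10, Mul(-4, 7)) = Mul(10, -28) = -280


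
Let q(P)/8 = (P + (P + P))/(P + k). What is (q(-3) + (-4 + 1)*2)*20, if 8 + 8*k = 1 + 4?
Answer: 920/3 ≈ 306.67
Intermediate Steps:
k = -3/8 (k = -1 + (1 + 4)/8 = -1 + (1/8)*5 = -1 + 5/8 = -3/8 ≈ -0.37500)
q(P) = 24*P/(-3/8 + P) (q(P) = 8*((P + (P + P))/(P - 3/8)) = 8*((P + 2*P)/(-3/8 + P)) = 8*((3*P)/(-3/8 + P)) = 8*(3*P/(-3/8 + P)) = 24*P/(-3/8 + P))
(q(-3) + (-4 + 1)*2)*20 = (192*(-3)/(-3 + 8*(-3)) + (-4 + 1)*2)*20 = (192*(-3)/(-3 - 24) - 3*2)*20 = (192*(-3)/(-27) - 6)*20 = (192*(-3)*(-1/27) - 6)*20 = (64/3 - 6)*20 = (46/3)*20 = 920/3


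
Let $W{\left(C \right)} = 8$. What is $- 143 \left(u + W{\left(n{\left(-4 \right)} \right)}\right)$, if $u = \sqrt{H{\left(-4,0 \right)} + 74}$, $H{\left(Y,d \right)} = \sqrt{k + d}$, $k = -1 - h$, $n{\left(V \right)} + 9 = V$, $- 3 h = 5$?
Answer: $-1144 - \frac{143 \sqrt{666 + 3 \sqrt{6}}}{3} \approx -2380.9$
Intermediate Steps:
$h = - \frac{5}{3}$ ($h = \left(- \frac{1}{3}\right) 5 = - \frac{5}{3} \approx -1.6667$)
$n{\left(V \right)} = -9 + V$
$k = \frac{2}{3}$ ($k = -1 - - \frac{5}{3} = -1 + \frac{5}{3} = \frac{2}{3} \approx 0.66667$)
$H{\left(Y,d \right)} = \sqrt{\frac{2}{3} + d}$
$u = \sqrt{74 + \frac{\sqrt{6}}{3}}$ ($u = \sqrt{\frac{\sqrt{6 + 9 \cdot 0}}{3} + 74} = \sqrt{\frac{\sqrt{6 + 0}}{3} + 74} = \sqrt{\frac{\sqrt{6}}{3} + 74} = \sqrt{74 + \frac{\sqrt{6}}{3}} \approx 8.6497$)
$- 143 \left(u + W{\left(n{\left(-4 \right)} \right)}\right) = - 143 \left(\frac{\sqrt{666 + 3 \sqrt{6}}}{3} + 8\right) = - 143 \left(8 + \frac{\sqrt{666 + 3 \sqrt{6}}}{3}\right) = -1144 - \frac{143 \sqrt{666 + 3 \sqrt{6}}}{3}$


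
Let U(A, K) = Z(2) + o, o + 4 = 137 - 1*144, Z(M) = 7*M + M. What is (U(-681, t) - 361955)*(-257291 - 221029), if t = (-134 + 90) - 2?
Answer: 173127924000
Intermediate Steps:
Z(M) = 8*M
t = -46 (t = -44 - 2 = -46)
o = -11 (o = -4 + (137 - 1*144) = -4 + (137 - 144) = -4 - 7 = -11)
U(A, K) = 5 (U(A, K) = 8*2 - 11 = 16 - 11 = 5)
(U(-681, t) - 361955)*(-257291 - 221029) = (5 - 361955)*(-257291 - 221029) = -361950*(-478320) = 173127924000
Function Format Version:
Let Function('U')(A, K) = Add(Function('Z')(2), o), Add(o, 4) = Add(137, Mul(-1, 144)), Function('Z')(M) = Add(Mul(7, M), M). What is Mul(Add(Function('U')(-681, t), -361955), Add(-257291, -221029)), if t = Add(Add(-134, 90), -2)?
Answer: 173127924000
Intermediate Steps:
Function('Z')(M) = Mul(8, M)
t = -46 (t = Add(-44, -2) = -46)
o = -11 (o = Add(-4, Add(137, Mul(-1, 144))) = Add(-4, Add(137, -144)) = Add(-4, -7) = -11)
Function('U')(A, K) = 5 (Function('U')(A, K) = Add(Mul(8, 2), -11) = Add(16, -11) = 5)
Mul(Add(Function('U')(-681, t), -361955), Add(-257291, -221029)) = Mul(Add(5, -361955), Add(-257291, -221029)) = Mul(-361950, -478320) = 173127924000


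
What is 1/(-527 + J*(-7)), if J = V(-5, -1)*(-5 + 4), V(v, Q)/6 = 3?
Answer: -1/401 ≈ -0.0024938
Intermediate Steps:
V(v, Q) = 18 (V(v, Q) = 6*3 = 18)
J = -18 (J = 18*(-5 + 4) = 18*(-1) = -18)
1/(-527 + J*(-7)) = 1/(-527 - 18*(-7)) = 1/(-527 + 126) = 1/(-401) = -1/401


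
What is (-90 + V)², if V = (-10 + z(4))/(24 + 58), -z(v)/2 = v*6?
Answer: 13830961/1681 ≈ 8227.8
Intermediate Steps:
z(v) = -12*v (z(v) = -2*v*6 = -12*v)
V = -29/41 (V = (-10 - 12*4)/(24 + 58) = (-10 - 48)/82 = -58*1/82 = -29/41 ≈ -0.70732)
(-90 + V)² = (-90 - 29/41)² = (-3719/41)² = 13830961/1681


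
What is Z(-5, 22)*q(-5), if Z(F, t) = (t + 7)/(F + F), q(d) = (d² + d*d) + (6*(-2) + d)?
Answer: -957/10 ≈ -95.700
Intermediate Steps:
q(d) = -12 + d + 2*d² (q(d) = (d² + d²) + (-12 + d) = 2*d² + (-12 + d) = -12 + d + 2*d²)
Z(F, t) = (7 + t)/(2*F) (Z(F, t) = (7 + t)/((2*F)) = (7 + t)*(1/(2*F)) = (7 + t)/(2*F))
Z(-5, 22)*q(-5) = ((½)*(7 + 22)/(-5))*(-12 - 5 + 2*(-5)²) = ((½)*(-⅕)*29)*(-12 - 5 + 2*25) = -29*(-12 - 5 + 50)/10 = -29/10*33 = -957/10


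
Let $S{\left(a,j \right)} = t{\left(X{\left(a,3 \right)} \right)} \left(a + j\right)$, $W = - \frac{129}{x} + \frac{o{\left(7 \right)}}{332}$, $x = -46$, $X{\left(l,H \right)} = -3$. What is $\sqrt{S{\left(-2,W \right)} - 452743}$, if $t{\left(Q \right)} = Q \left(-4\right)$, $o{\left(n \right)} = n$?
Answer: $\frac{i \sqrt{1649886615502}}{1909} \approx 672.85 i$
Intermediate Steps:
$t{\left(Q \right)} = - 4 Q$
$W = \frac{21575}{7636}$ ($W = - \frac{129}{-46} + \frac{7}{332} = \left(-129\right) \left(- \frac{1}{46}\right) + 7 \cdot \frac{1}{332} = \frac{129}{46} + \frac{7}{332} = \frac{21575}{7636} \approx 2.8254$)
$S{\left(a,j \right)} = 12 a + 12 j$ ($S{\left(a,j \right)} = \left(-4\right) \left(-3\right) \left(a + j\right) = 12 \left(a + j\right) = 12 a + 12 j$)
$\sqrt{S{\left(-2,W \right)} - 452743} = \sqrt{\left(12 \left(-2\right) + 12 \cdot \frac{21575}{7636}\right) - 452743} = \sqrt{\left(-24 + \frac{64725}{1909}\right) - 452743} = \sqrt{\frac{18909}{1909} - 452743} = \sqrt{- \frac{864267478}{1909}} = \frac{i \sqrt{1649886615502}}{1909}$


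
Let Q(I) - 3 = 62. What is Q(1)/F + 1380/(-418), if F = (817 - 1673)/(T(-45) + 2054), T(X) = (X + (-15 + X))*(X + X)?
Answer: -19609060/22363 ≈ -876.85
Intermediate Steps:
Q(I) = 65 (Q(I) = 3 + 62 = 65)
T(X) = 2*X*(-15 + 2*X) (T(X) = (-15 + 2*X)*(2*X) = 2*X*(-15 + 2*X))
F = -107/1438 (F = (817 - 1673)/(2*(-45)*(-15 + 2*(-45)) + 2054) = -856/(2*(-45)*(-15 - 90) + 2054) = -856/(2*(-45)*(-105) + 2054) = -856/(9450 + 2054) = -856/11504 = -856*1/11504 = -107/1438 ≈ -0.074409)
Q(1)/F + 1380/(-418) = 65/(-107/1438) + 1380/(-418) = 65*(-1438/107) + 1380*(-1/418) = -93470/107 - 690/209 = -19609060/22363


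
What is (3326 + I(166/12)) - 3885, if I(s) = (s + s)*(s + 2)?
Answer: -2177/18 ≈ -120.94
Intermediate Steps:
I(s) = 2*s*(2 + s) (I(s) = (2*s)*(2 + s) = 2*s*(2 + s))
(3326 + I(166/12)) - 3885 = (3326 + 2*(166/12)*(2 + 166/12)) - 3885 = (3326 + 2*(166*(1/12))*(2 + 166*(1/12))) - 3885 = (3326 + 2*(83/6)*(2 + 83/6)) - 3885 = (3326 + 2*(83/6)*(95/6)) - 3885 = (3326 + 7885/18) - 3885 = 67753/18 - 3885 = -2177/18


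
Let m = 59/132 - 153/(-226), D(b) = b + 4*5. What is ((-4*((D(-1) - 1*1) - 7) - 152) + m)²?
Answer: 8449317646441/222487056 ≈ 37977.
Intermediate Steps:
D(b) = 20 + b (D(b) = b + 20 = 20 + b)
m = 16765/14916 (m = 59*(1/132) - 153*(-1/226) = 59/132 + 153/226 = 16765/14916 ≈ 1.1240)
((-4*((D(-1) - 1*1) - 7) - 152) + m)² = ((-4*(((20 - 1) - 1*1) - 7) - 152) + 16765/14916)² = ((-4*((19 - 1) - 7) - 152) + 16765/14916)² = ((-4*(18 - 7) - 152) + 16765/14916)² = ((-4*11 - 152) + 16765/14916)² = ((-44 - 152) + 16765/14916)² = (-196 + 16765/14916)² = (-2906771/14916)² = 8449317646441/222487056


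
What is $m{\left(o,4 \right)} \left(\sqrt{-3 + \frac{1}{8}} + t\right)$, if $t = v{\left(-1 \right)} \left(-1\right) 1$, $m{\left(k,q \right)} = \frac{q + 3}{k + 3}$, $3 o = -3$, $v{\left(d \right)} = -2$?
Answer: $7 + \frac{7 i \sqrt{46}}{8} \approx 7.0 + 5.9345 i$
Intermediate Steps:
$o = -1$ ($o = \frac{1}{3} \left(-3\right) = -1$)
$m{\left(k,q \right)} = \frac{3 + q}{3 + k}$
$t = 2$ ($t = \left(-2\right) \left(-1\right) 1 = 2 \cdot 1 = 2$)
$m{\left(o,4 \right)} \left(\sqrt{-3 + \frac{1}{8}} + t\right) = \frac{3 + 4}{3 - 1} \left(\sqrt{-3 + \frac{1}{8}} + 2\right) = \frac{1}{2} \cdot 7 \left(\sqrt{-3 + \frac{1}{8}} + 2\right) = \frac{1}{2} \cdot 7 \left(\sqrt{- \frac{23}{8}} + 2\right) = \frac{7 \left(\frac{i \sqrt{46}}{4} + 2\right)}{2} = \frac{7 \left(2 + \frac{i \sqrt{46}}{4}\right)}{2} = 7 + \frac{7 i \sqrt{46}}{8}$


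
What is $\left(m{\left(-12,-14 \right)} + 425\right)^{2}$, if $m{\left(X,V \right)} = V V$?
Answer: $385641$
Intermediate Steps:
$m{\left(X,V \right)} = V^{2}$
$\left(m{\left(-12,-14 \right)} + 425\right)^{2} = \left(\left(-14\right)^{2} + 425\right)^{2} = \left(196 + 425\right)^{2} = 621^{2} = 385641$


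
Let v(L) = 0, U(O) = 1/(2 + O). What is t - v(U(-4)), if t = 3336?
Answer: 3336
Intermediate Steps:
t - v(U(-4)) = 3336 - 1*0 = 3336 + 0 = 3336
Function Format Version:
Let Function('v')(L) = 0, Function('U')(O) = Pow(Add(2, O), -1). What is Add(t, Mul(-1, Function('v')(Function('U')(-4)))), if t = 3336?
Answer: 3336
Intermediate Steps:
Add(t, Mul(-1, Function('v')(Function('U')(-4)))) = Add(3336, Mul(-1, 0)) = Add(3336, 0) = 3336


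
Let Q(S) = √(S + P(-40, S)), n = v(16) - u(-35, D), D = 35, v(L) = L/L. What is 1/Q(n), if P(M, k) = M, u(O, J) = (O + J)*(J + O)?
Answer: -I*√39/39 ≈ -0.16013*I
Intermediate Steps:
v(L) = 1
u(O, J) = (J + O)² (u(O, J) = (J + O)*(J + O) = (J + O)²)
n = 1 (n = 1 - (35 - 35)² = 1 - 1*0² = 1 - 1*0 = 1 + 0 = 1)
Q(S) = √(-40 + S) (Q(S) = √(S - 40) = √(-40 + S))
1/Q(n) = 1/(√(-40 + 1)) = 1/(√(-39)) = 1/(I*√39) = -I*√39/39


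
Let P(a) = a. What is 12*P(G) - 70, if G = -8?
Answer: -166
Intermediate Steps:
12*P(G) - 70 = 12*(-8) - 70 = -96 - 70 = -166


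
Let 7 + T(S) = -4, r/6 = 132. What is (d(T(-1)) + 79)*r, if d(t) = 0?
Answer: 62568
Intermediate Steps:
r = 792 (r = 6*132 = 792)
T(S) = -11 (T(S) = -7 - 4 = -11)
(d(T(-1)) + 79)*r = (0 + 79)*792 = 79*792 = 62568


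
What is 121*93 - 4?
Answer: 11249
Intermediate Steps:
121*93 - 4 = 11253 - 4 = 11249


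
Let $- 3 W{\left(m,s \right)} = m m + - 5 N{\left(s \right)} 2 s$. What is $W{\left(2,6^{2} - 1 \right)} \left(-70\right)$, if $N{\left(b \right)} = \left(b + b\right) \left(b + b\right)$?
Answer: $- \frac{120049720}{3} \approx -4.0017 \cdot 10^{7}$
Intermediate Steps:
$N{\left(b \right)} = 4 b^{2}$ ($N{\left(b \right)} = 2 b 2 b = 4 b^{2}$)
$W{\left(m,s \right)} = - \frac{m^{2}}{3} + \frac{40 s^{3}}{3}$ ($W{\left(m,s \right)} = - \frac{m m + - 5 \cdot 4 s^{2} \cdot 2 s}{3} = - \frac{m^{2} + - 20 s^{2} \cdot 2 s}{3} = - \frac{m^{2} + - 40 s^{2} s}{3} = - \frac{m^{2} - 40 s^{3}}{3} = - \frac{m^{2}}{3} + \frac{40 s^{3}}{3}$)
$W{\left(2,6^{2} - 1 \right)} \left(-70\right) = \left(- \frac{2^{2}}{3} + \frac{40 \left(6^{2} - 1\right)^{3}}{3}\right) \left(-70\right) = \left(\left(- \frac{1}{3}\right) 4 + \frac{40 \left(36 - 1\right)^{3}}{3}\right) \left(-70\right) = \left(- \frac{4}{3} + \frac{40 \cdot 35^{3}}{3}\right) \left(-70\right) = \left(- \frac{4}{3} + \frac{40}{3} \cdot 42875\right) \left(-70\right) = \left(- \frac{4}{3} + \frac{1715000}{3}\right) \left(-70\right) = \frac{1714996}{3} \left(-70\right) = - \frac{120049720}{3}$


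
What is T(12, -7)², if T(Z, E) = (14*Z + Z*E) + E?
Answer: 5929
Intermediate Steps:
T(Z, E) = E + 14*Z + E*Z (T(Z, E) = (14*Z + E*Z) + E = E + 14*Z + E*Z)
T(12, -7)² = (-7 + 14*12 - 7*12)² = (-7 + 168 - 84)² = 77² = 5929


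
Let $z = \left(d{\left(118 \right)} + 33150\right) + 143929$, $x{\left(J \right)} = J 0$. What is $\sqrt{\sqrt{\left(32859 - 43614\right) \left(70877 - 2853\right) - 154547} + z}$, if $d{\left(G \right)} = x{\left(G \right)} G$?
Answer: $\sqrt{177079 + i \sqrt{731752667}} \approx 422.03 + 32.049 i$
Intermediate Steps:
$x{\left(J \right)} = 0$
$d{\left(G \right)} = 0$ ($d{\left(G \right)} = 0 G = 0$)
$z = 177079$ ($z = \left(0 + 33150\right) + 143929 = 33150 + 143929 = 177079$)
$\sqrt{\sqrt{\left(32859 - 43614\right) \left(70877 - 2853\right) - 154547} + z} = \sqrt{\sqrt{\left(32859 - 43614\right) \left(70877 - 2853\right) - 154547} + 177079} = \sqrt{\sqrt{\left(-10755\right) 68024 - 154547} + 177079} = \sqrt{\sqrt{-731598120 - 154547} + 177079} = \sqrt{\sqrt{-731752667} + 177079} = \sqrt{i \sqrt{731752667} + 177079} = \sqrt{177079 + i \sqrt{731752667}}$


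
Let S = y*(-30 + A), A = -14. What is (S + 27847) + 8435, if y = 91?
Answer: 32278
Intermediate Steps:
S = -4004 (S = 91*(-30 - 14) = 91*(-44) = -4004)
(S + 27847) + 8435 = (-4004 + 27847) + 8435 = 23843 + 8435 = 32278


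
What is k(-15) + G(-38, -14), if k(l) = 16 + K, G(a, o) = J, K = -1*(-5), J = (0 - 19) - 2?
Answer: 0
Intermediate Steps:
J = -21 (J = -19 - 2 = -21)
K = 5
G(a, o) = -21
k(l) = 21 (k(l) = 16 + 5 = 21)
k(-15) + G(-38, -14) = 21 - 21 = 0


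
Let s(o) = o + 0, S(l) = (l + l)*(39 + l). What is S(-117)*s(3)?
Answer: 54756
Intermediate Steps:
S(l) = 2*l*(39 + l) (S(l) = (2*l)*(39 + l) = 2*l*(39 + l))
s(o) = o
S(-117)*s(3) = (2*(-117)*(39 - 117))*3 = (2*(-117)*(-78))*3 = 18252*3 = 54756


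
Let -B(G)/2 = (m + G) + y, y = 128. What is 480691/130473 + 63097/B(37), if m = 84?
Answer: -2664356921/21658518 ≈ -123.02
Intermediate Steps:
B(G) = -424 - 2*G (B(G) = -2*((84 + G) + 128) = -2*(212 + G) = -424 - 2*G)
480691/130473 + 63097/B(37) = 480691/130473 + 63097/(-424 - 2*37) = 480691*(1/130473) + 63097/(-424 - 74) = 480691/130473 + 63097/(-498) = 480691/130473 + 63097*(-1/498) = 480691/130473 - 63097/498 = -2664356921/21658518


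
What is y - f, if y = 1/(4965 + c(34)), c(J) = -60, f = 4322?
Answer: -21199409/4905 ≈ -4322.0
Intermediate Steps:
y = 1/4905 (y = 1/(4965 - 60) = 1/4905 ≈ 0.00020387)
y - f = 1/4905 - 1*4322 = 1/4905 - 4322 = -21199409/4905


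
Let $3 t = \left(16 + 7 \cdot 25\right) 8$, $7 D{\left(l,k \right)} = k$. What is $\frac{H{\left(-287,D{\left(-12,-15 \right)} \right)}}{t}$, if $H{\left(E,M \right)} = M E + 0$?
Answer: $\frac{1845}{1528} \approx 1.2075$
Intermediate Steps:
$D{\left(l,k \right)} = \frac{k}{7}$
$H{\left(E,M \right)} = E M$ ($H{\left(E,M \right)} = E M + 0 = E M$)
$t = \frac{1528}{3}$ ($t = \frac{\left(16 + 7 \cdot 25\right) 8}{3} = \frac{\left(16 + 175\right) 8}{3} = \frac{191 \cdot 8}{3} = \frac{1}{3} \cdot 1528 = \frac{1528}{3} \approx 509.33$)
$\frac{H{\left(-287,D{\left(-12,-15 \right)} \right)}}{t} = \frac{\left(-287\right) \frac{1}{7} \left(-15\right)}{\frac{1528}{3}} = \left(-287\right) \left(- \frac{15}{7}\right) \frac{3}{1528} = 615 \cdot \frac{3}{1528} = \frac{1845}{1528}$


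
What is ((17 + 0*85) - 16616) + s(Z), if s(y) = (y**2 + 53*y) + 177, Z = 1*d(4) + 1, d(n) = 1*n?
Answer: -16132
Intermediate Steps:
d(n) = n
Z = 5 (Z = 1*4 + 1 = 4 + 1 = 5)
s(y) = 177 + y**2 + 53*y
((17 + 0*85) - 16616) + s(Z) = ((17 + 0*85) - 16616) + (177 + 5**2 + 53*5) = ((17 + 0) - 16616) + (177 + 25 + 265) = (17 - 16616) + 467 = -16599 + 467 = -16132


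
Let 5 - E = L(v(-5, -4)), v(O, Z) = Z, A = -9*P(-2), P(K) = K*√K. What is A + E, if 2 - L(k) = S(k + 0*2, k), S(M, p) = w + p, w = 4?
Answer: 3 + 18*I*√2 ≈ 3.0 + 25.456*I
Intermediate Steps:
P(K) = K^(3/2)
S(M, p) = 4 + p
A = 18*I*√2 (A = -(-18)*I*√2 = 18*I*√2 ≈ 25.456*I)
L(k) = -2 - k (L(k) = 2 - (4 + k) = 2 + (-4 - k) = -2 - k)
E = 3 (E = 5 - (-2 - 1*(-4)) = 5 - (-2 + 4) = 5 - 1*2 = 5 - 2 = 3)
A + E = 18*I*√2 + 3 = 3 + 18*I*√2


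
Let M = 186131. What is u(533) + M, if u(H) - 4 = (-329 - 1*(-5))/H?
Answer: 99209631/533 ≈ 1.8613e+5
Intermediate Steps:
u(H) = 4 - 324/H (u(H) = 4 + (-329 - 1*(-5))/H = 4 + (-329 + 5)/H = 4 - 324/H)
u(533) + M = (4 - 324/533) + 186131 = 1808/533 + 186131 = 99209631/533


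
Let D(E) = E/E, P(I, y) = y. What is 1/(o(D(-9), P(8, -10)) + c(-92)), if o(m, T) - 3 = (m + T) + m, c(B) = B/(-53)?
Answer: -53/173 ≈ -0.30636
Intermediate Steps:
c(B) = -B/53 (c(B) = B*(-1/53) = -B/53)
D(E) = 1
o(m, T) = 3 + T + 2*m (o(m, T) = 3 + ((m + T) + m) = 3 + ((T + m) + m) = 3 + (T + 2*m) = 3 + T + 2*m)
1/(o(D(-9), P(8, -10)) + c(-92)) = 1/((3 - 10 + 2*1) - 1/53*(-92)) = 1/((3 - 10 + 2) + 92/53) = 1/(-5 + 92/53) = 1/(-173/53) = -53/173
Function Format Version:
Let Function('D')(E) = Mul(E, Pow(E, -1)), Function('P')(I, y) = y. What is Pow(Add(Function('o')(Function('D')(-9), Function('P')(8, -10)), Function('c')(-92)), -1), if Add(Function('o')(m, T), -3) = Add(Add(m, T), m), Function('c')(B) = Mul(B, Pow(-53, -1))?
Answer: Rational(-53, 173) ≈ -0.30636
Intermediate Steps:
Function('c')(B) = Mul(Rational(-1, 53), B) (Function('c')(B) = Mul(B, Rational(-1, 53)) = Mul(Rational(-1, 53), B))
Function('D')(E) = 1
Function('o')(m, T) = Add(3, T, Mul(2, m)) (Function('o')(m, T) = Add(3, Add(Add(m, T), m)) = Add(3, Add(Add(T, m), m)) = Add(3, Add(T, Mul(2, m))) = Add(3, T, Mul(2, m)))
Pow(Add(Function('o')(Function('D')(-9), Function('P')(8, -10)), Function('c')(-92)), -1) = Pow(Add(Add(3, -10, Mul(2, 1)), Mul(Rational(-1, 53), -92)), -1) = Pow(Add(Add(3, -10, 2), Rational(92, 53)), -1) = Pow(Add(-5, Rational(92, 53)), -1) = Pow(Rational(-173, 53), -1) = Rational(-53, 173)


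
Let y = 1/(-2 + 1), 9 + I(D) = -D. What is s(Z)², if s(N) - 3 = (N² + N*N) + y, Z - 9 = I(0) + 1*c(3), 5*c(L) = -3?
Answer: 4624/625 ≈ 7.3984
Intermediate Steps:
I(D) = -9 - D
c(L) = -⅗ (c(L) = (⅕)*(-3) = -⅗)
Z = -⅗ (Z = 9 + ((-9 - 1*0) + 1*(-⅗)) = 9 + ((-9 + 0) - ⅗) = 9 + (-9 - ⅗) = 9 - 48/5 = -⅗ ≈ -0.60000)
y = -1 (y = 1/(-1) = -1)
s(N) = 2 + 2*N² (s(N) = 3 + ((N² + N*N) - 1) = 3 + ((N² + N²) - 1) = 3 + (2*N² - 1) = 3 + (-1 + 2*N²) = 2 + 2*N²)
s(Z)² = (2 + 2*(-⅗)²)² = (2 + 2*(9/25))² = (2 + 18/25)² = (68/25)² = 4624/625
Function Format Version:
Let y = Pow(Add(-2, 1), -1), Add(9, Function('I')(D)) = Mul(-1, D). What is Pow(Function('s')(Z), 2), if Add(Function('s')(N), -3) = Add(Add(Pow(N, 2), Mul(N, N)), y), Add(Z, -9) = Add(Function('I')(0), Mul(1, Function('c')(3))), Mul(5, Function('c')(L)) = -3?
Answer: Rational(4624, 625) ≈ 7.3984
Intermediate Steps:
Function('I')(D) = Add(-9, Mul(-1, D))
Function('c')(L) = Rational(-3, 5) (Function('c')(L) = Mul(Rational(1, 5), -3) = Rational(-3, 5))
Z = Rational(-3, 5) (Z = Add(9, Add(Add(-9, Mul(-1, 0)), Mul(1, Rational(-3, 5)))) = Add(9, Add(Add(-9, 0), Rational(-3, 5))) = Add(9, Add(-9, Rational(-3, 5))) = Add(9, Rational(-48, 5)) = Rational(-3, 5) ≈ -0.60000)
y = -1 (y = Pow(-1, -1) = -1)
Function('s')(N) = Add(2, Mul(2, Pow(N, 2))) (Function('s')(N) = Add(3, Add(Add(Pow(N, 2), Mul(N, N)), -1)) = Add(3, Add(Add(Pow(N, 2), Pow(N, 2)), -1)) = Add(3, Add(Mul(2, Pow(N, 2)), -1)) = Add(3, Add(-1, Mul(2, Pow(N, 2)))) = Add(2, Mul(2, Pow(N, 2))))
Pow(Function('s')(Z), 2) = Pow(Add(2, Mul(2, Pow(Rational(-3, 5), 2))), 2) = Pow(Add(2, Mul(2, Rational(9, 25))), 2) = Pow(Add(2, Rational(18, 25)), 2) = Pow(Rational(68, 25), 2) = Rational(4624, 625)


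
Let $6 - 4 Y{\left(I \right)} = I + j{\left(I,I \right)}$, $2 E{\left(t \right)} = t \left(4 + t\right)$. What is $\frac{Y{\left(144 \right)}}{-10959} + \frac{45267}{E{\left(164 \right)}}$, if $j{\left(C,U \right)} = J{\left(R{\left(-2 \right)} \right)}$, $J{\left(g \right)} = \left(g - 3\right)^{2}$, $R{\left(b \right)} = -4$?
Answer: $\frac{165575027}{50323728} \approx 3.2902$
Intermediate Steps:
$J{\left(g \right)} = \left(-3 + g\right)^{2}$
$j{\left(C,U \right)} = 49$ ($j{\left(C,U \right)} = \left(-3 - 4\right)^{2} = \left(-7\right)^{2} = 49$)
$E{\left(t \right)} = \frac{t \left(4 + t\right)}{2}$
$Y{\left(I \right)} = - \frac{43}{4} - \frac{I}{4}$ ($Y{\left(I \right)} = \frac{3}{2} - \frac{I + 49}{4} = \frac{3}{2} - \frac{49 + I}{4} = \frac{3}{2} - \left(\frac{49}{4} + \frac{I}{4}\right) = - \frac{43}{4} - \frac{I}{4}$)
$\frac{Y{\left(144 \right)}}{-10959} + \frac{45267}{E{\left(164 \right)}} = \frac{- \frac{43}{4} - 36}{-10959} + \frac{45267}{\frac{1}{2} \cdot 164 \left(4 + 164\right)} = \left(- \frac{43}{4} - 36\right) \left(- \frac{1}{10959}\right) + \frac{45267}{\frac{1}{2} \cdot 164 \cdot 168} = \left(- \frac{187}{4}\right) \left(- \frac{1}{10959}\right) + \frac{45267}{13776} = \frac{187}{43836} + 45267 \cdot \frac{1}{13776} = \frac{187}{43836} + \frac{15089}{4592} = \frac{165575027}{50323728}$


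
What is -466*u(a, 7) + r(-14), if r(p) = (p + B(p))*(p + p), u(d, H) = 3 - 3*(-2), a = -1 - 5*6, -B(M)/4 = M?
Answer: -5370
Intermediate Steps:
B(M) = -4*M
a = -31 (a = -1 - 30 = -31)
u(d, H) = 9 (u(d, H) = 3 + 6 = 9)
r(p) = -6*p**2 (r(p) = (p - 4*p)*(p + p) = (-3*p)*(2*p) = -6*p**2)
-466*u(a, 7) + r(-14) = -466*9 - 6*(-14)**2 = -4194 - 6*196 = -4194 - 1176 = -5370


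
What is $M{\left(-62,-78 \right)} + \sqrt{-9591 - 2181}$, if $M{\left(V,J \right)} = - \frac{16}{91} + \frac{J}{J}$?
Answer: $\frac{75}{91} + 6 i \sqrt{327} \approx 0.82418 + 108.5 i$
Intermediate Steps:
$M{\left(V,J \right)} = \frac{75}{91}$ ($M{\left(V,J \right)} = \left(-16\right) \frac{1}{91} + 1 = - \frac{16}{91} + 1 = \frac{75}{91}$)
$M{\left(-62,-78 \right)} + \sqrt{-9591 - 2181} = \frac{75}{91} + \sqrt{-9591 - 2181} = \frac{75}{91} + \sqrt{-11772} = \frac{75}{91} + 6 i \sqrt{327}$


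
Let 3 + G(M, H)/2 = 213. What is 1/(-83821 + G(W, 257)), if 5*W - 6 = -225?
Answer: -1/83401 ≈ -1.1990e-5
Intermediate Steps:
W = -219/5 (W = 6/5 + (1/5)*(-225) = 6/5 - 45 = -219/5 ≈ -43.800)
G(M, H) = 420 (G(M, H) = -6 + 2*213 = -6 + 426 = 420)
1/(-83821 + G(W, 257)) = 1/(-83821 + 420) = 1/(-83401) = -1/83401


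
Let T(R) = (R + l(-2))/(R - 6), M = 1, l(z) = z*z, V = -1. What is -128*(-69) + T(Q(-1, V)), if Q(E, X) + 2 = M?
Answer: 61821/7 ≈ 8831.6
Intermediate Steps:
l(z) = z²
Q(E, X) = -1 (Q(E, X) = -2 + 1 = -1)
T(R) = (4 + R)/(-6 + R) (T(R) = (R + (-2)²)/(R - 6) = (R + 4)/(-6 + R) = (4 + R)/(-6 + R))
-128*(-69) + T(Q(-1, V)) = -128*(-69) + (4 - 1)/(-6 - 1) = 8832 + 3/(-7) = 8832 - ⅐*3 = 8832 - 3/7 = 61821/7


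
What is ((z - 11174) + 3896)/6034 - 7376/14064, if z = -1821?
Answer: -10779695/5303886 ≈ -2.0324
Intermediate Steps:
((z - 11174) + 3896)/6034 - 7376/14064 = ((-1821 - 11174) + 3896)/6034 - 7376/14064 = (-12995 + 3896)*(1/6034) - 7376*1/14064 = -9099*1/6034 - 461/879 = -9099/6034 - 461/879 = -10779695/5303886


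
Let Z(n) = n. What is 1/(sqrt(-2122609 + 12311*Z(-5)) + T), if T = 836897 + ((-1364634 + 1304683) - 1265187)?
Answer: -488241/238381458245 - 2*I*sqrt(546041)/238381458245 ≈ -2.0481e-6 - 6.1997e-9*I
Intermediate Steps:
T = -488241 (T = 836897 + (-59951 - 1265187) = 836897 - 1325138 = -488241)
1/(sqrt(-2122609 + 12311*Z(-5)) + T) = 1/(sqrt(-2122609 + 12311*(-5)) - 488241) = 1/(sqrt(-2122609 - 61555) - 488241) = 1/(sqrt(-2184164) - 488241) = 1/(2*I*sqrt(546041) - 488241) = 1/(-488241 + 2*I*sqrt(546041))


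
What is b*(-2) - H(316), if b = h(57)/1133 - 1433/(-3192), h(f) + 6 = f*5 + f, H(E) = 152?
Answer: -277552837/1808268 ≈ -153.49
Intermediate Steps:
h(f) = -6 + 6*f (h(f) = -6 + (f*5 + f) = -6 + (5*f + f) = -6 + 6*f)
b = 2696101/3616536 (b = (-6 + 6*57)/1133 - 1433/(-3192) = (-6 + 342)*(1/1133) - 1433*(-1/3192) = 336*(1/1133) + 1433/3192 = 336/1133 + 1433/3192 = 2696101/3616536 ≈ 0.74549)
b*(-2) - H(316) = (2696101/3616536)*(-2) - 1*152 = -2696101/1808268 - 152 = -277552837/1808268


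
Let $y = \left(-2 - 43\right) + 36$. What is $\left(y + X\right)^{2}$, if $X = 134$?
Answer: $15625$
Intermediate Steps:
$y = -9$ ($y = -45 + 36 = -9$)
$\left(y + X\right)^{2} = \left(-9 + 134\right)^{2} = 125^{2} = 15625$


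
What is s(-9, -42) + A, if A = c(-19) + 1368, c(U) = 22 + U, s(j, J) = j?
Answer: 1362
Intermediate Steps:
A = 1371 (A = (22 - 19) + 1368 = 3 + 1368 = 1371)
s(-9, -42) + A = -9 + 1371 = 1362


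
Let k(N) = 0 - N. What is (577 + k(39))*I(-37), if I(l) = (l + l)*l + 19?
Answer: 1483266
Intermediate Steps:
k(N) = -N
I(l) = 19 + 2*l**2 (I(l) = (2*l)*l + 19 = 2*l**2 + 19 = 19 + 2*l**2)
(577 + k(39))*I(-37) = (577 - 1*39)*(19 + 2*(-37)**2) = (577 - 39)*(19 + 2*1369) = 538*(19 + 2738) = 538*2757 = 1483266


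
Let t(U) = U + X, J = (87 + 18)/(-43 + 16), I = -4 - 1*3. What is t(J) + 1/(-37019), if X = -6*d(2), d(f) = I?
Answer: 12697508/333171 ≈ 38.111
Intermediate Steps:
I = -7 (I = -4 - 3 = -7)
d(f) = -7
J = -35/9 (J = 105/(-27) = 105*(-1/27) = -35/9 ≈ -3.8889)
X = 42 (X = -6*(-7) = 42)
t(U) = 42 + U (t(U) = U + 42 = 42 + U)
t(J) + 1/(-37019) = (42 - 35/9) + 1/(-37019) = 343/9 - 1/37019 = 12697508/333171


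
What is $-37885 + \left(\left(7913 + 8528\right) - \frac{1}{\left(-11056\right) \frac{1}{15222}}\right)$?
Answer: $- \frac{118534821}{5528} \approx -21443.0$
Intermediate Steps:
$-37885 + \left(\left(7913 + 8528\right) - \frac{1}{\left(-11056\right) \frac{1}{15222}}\right) = -37885 + \left(16441 - \frac{1}{\left(-11056\right) \frac{1}{15222}}\right) = -37885 + \left(16441 - \frac{1}{- \frac{5528}{7611}}\right) = -37885 + \left(16441 - - \frac{7611}{5528}\right) = -37885 + \left(16441 + \frac{7611}{5528}\right) = -37885 + \frac{90893459}{5528} = - \frac{118534821}{5528}$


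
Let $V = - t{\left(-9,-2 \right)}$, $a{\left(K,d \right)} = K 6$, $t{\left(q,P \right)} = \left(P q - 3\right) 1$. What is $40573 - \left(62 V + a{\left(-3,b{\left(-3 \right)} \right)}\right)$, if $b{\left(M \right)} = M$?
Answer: $41521$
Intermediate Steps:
$t{\left(q,P \right)} = -3 + P q$ ($t{\left(q,P \right)} = \left(-3 + P q\right) 1 = -3 + P q$)
$a{\left(K,d \right)} = 6 K$
$V = -15$ ($V = - (-3 - -18) = - (-3 + 18) = \left(-1\right) 15 = -15$)
$40573 - \left(62 V + a{\left(-3,b{\left(-3 \right)} \right)}\right) = 40573 - \left(62 \left(-15\right) + 6 \left(-3\right)\right) = 40573 - \left(-930 - 18\right) = 40573 - -948 = 40573 + 948 = 41521$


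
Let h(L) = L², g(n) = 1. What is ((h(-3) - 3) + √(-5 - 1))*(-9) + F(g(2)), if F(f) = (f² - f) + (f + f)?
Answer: -52 - 9*I*√6 ≈ -52.0 - 22.045*I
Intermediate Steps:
F(f) = f + f² (F(f) = (f² - f) + 2*f = f + f²)
((h(-3) - 3) + √(-5 - 1))*(-9) + F(g(2)) = (((-3)² - 3) + √(-5 - 1))*(-9) + 1*(1 + 1) = ((9 - 3) + √(-6))*(-9) + 1*2 = (6 + I*√6)*(-9) + 2 = (-54 - 9*I*√6) + 2 = -52 - 9*I*√6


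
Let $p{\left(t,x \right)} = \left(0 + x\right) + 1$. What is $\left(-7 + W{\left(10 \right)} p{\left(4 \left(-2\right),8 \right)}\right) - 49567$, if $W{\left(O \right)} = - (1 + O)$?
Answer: $-49673$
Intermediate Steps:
$p{\left(t,x \right)} = 1 + x$ ($p{\left(t,x \right)} = x + 1 = 1 + x$)
$W{\left(O \right)} = -1 - O$
$\left(-7 + W{\left(10 \right)} p{\left(4 \left(-2\right),8 \right)}\right) - 49567 = \left(-7 + \left(-1 - 10\right) \left(1 + 8\right)\right) - 49567 = \left(-7 + \left(-1 - 10\right) 9\right) - 49567 = \left(-7 - 99\right) - 49567 = -106 - 49567 = -49673$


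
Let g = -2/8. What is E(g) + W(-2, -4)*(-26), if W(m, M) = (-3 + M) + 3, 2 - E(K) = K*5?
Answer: 429/4 ≈ 107.25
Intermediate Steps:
g = -¼ (g = -2*⅛ = -¼ ≈ -0.25000)
E(K) = 2 - 5*K (E(K) = 2 - K*5 = 2 - 5*K)
W(m, M) = M
E(g) + W(-2, -4)*(-26) = (2 - 5*(-¼)) - 4*(-26) = (2 + 5/4) + 104 = 13/4 + 104 = 429/4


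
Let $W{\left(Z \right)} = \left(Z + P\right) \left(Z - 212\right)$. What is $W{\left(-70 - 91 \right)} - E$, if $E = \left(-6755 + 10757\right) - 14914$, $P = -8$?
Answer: $73949$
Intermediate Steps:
$W{\left(Z \right)} = \left(-212 + Z\right) \left(-8 + Z\right)$ ($W{\left(Z \right)} = \left(Z - 8\right) \left(Z - 212\right) = \left(-8 + Z\right) \left(-212 + Z\right) = \left(-212 + Z\right) \left(-8 + Z\right)$)
$E = -10912$ ($E = 4002 - 14914 = -10912$)
$W{\left(-70 - 91 \right)} - E = \left(1696 + \left(-70 - 91\right)^{2} - 220 \left(-70 - 91\right)\right) - -10912 = \left(1696 + \left(-70 - 91\right)^{2} - 220 \left(-70 - 91\right)\right) + 10912 = \left(1696 + \left(-161\right)^{2} - -35420\right) + 10912 = \left(1696 + 25921 + 35420\right) + 10912 = 63037 + 10912 = 73949$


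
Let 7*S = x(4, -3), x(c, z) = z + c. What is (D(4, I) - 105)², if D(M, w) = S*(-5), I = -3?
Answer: 547600/49 ≈ 11176.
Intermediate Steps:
x(c, z) = c + z
S = ⅐ (S = (4 - 3)/7 = (⅐)*1 = ⅐ ≈ 0.14286)
D(M, w) = -5/7 (D(M, w) = (⅐)*(-5) = -5/7)
(D(4, I) - 105)² = (-5/7 - 105)² = (-740/7)² = 547600/49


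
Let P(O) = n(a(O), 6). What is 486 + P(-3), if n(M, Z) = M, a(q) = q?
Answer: 483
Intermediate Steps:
P(O) = O
486 + P(-3) = 486 - 3 = 483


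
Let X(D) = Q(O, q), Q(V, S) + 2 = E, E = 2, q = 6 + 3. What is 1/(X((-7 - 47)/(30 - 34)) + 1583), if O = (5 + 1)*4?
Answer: 1/1583 ≈ 0.00063171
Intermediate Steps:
q = 9
O = 24 (O = 6*4 = 24)
Q(V, S) = 0 (Q(V, S) = -2 + 2 = 0)
X(D) = 0
1/(X((-7 - 47)/(30 - 34)) + 1583) = 1/(0 + 1583) = 1/1583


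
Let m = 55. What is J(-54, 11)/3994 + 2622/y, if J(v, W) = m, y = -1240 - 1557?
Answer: -10318433/11171218 ≈ -0.92366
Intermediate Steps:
y = -2797
J(v, W) = 55
J(-54, 11)/3994 + 2622/y = 55/3994 + 2622/(-2797) = 55*(1/3994) + 2622*(-1/2797) = 55/3994 - 2622/2797 = -10318433/11171218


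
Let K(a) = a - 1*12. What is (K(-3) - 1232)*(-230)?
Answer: 286810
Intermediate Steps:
K(a) = -12 + a (K(a) = a - 12 = -12 + a)
(K(-3) - 1232)*(-230) = ((-12 - 3) - 1232)*(-230) = (-15 - 1232)*(-230) = -1247*(-230) = 286810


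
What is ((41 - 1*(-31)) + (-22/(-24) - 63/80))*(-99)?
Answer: -571263/80 ≈ -7140.8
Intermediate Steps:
((41 - 1*(-31)) + (-22/(-24) - 63/80))*(-99) = ((41 + 31) + (-22*(-1/24) - 63*1/80))*(-99) = (72 + (11/12 - 63/80))*(-99) = (72 + 31/240)*(-99) = (17311/240)*(-99) = -571263/80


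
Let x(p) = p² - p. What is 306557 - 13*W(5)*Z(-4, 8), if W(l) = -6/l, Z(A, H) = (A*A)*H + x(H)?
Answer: 1547137/5 ≈ 3.0943e+5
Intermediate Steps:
Z(A, H) = H*A² + H*(-1 + H) (Z(A, H) = (A*A)*H + H*(-1 + H) = A²*H + H*(-1 + H) = H*A² + H*(-1 + H))
306557 - 13*W(5)*Z(-4, 8) = 306557 - 13*(-6/5)*8*(-1 + 8 + (-4)²) = 306557 - 13*(-6*⅕)*8*(-1 + 8 + 16) = 306557 - 13*(-6/5)*8*23 = 306557 - (-78)*184/5 = 306557 - 1*(-14352/5) = 306557 + 14352/5 = 1547137/5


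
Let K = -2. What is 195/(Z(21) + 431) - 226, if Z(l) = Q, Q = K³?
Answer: -31801/141 ≈ -225.54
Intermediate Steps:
Q = -8 (Q = (-2)³ = -8)
Z(l) = -8
195/(Z(21) + 431) - 226 = 195/(-8 + 431) - 226 = 195/423 - 226 = 195*(1/423) - 226 = 65/141 - 226 = -31801/141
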